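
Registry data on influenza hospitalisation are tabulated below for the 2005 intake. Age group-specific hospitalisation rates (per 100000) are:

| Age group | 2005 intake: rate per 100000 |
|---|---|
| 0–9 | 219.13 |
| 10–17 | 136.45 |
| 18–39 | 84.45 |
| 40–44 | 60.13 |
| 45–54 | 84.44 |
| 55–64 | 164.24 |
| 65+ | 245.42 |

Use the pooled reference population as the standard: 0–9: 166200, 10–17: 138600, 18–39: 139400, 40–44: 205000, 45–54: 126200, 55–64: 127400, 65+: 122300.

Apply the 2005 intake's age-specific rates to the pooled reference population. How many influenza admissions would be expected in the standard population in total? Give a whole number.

Expected influenza admissions = Σ (standard pop × age-specific rate ÷ 100000)
= 166200×219.13/100000 + 138600×136.45/100000 + 139400×84.45/100000 + 205000×60.13/100000 + 126200×84.44/100000 + 127400×164.24/100000 + 122300×245.42/100000
= 364.19 + 189.12 + 117.72 + 123.27 + 106.56 + 209.24 + 300.15 = 1410.26.

1410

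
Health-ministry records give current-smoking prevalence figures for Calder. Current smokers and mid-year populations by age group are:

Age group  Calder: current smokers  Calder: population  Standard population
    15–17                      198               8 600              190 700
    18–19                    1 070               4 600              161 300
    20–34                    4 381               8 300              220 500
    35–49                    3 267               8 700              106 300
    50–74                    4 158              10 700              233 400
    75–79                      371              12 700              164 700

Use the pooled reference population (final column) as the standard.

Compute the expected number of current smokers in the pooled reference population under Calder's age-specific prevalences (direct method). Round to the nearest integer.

293725

Age-specific rates per 1 000 for Calder: 23.023, 232.609, 527.831, 375.517, 388.598, 29.213.
Expected current smokers = Σ (standard pop × age-specific rate ÷ 1 000)
= 190 700×23.023/1 000 + 161 300×232.609/1 000 + 220 500×527.831/1 000 + 106 300×375.517/1 000 + 233 400×388.598/1 000 + 164 700×29.213/1 000
= 4390.53 + 37519.78 + 116386.81 + 39917.48 + 90698.80 + 4811.31 = 293724.73.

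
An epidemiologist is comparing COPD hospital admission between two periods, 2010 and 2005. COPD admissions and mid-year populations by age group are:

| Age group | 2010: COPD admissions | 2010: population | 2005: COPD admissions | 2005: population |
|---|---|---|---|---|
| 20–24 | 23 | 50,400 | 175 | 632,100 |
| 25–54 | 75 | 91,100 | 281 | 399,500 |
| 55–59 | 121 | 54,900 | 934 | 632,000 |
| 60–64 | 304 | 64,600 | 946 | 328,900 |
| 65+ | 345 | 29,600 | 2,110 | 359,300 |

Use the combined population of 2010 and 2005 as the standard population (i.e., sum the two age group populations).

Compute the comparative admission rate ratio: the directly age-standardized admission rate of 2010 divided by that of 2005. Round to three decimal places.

Age-specific rates per 10,000 for 2010: 4.56, 8.23, 22.04, 47.06, 116.55.
For 2005: 2.77, 7.03, 14.78, 28.76, 58.73.
Combined standard total = 2,642,400; weights = 0.2583, 0.1857, 0.2600, 0.1489, 0.1472.
2010: 0.2583×4.56 + 0.1857×8.23 + 0.2600×22.04 + 0.1489×47.06 + 0.1472×116.55 = 32.5985 per 10,000.
2005: 0.2583×2.77 + 0.1857×7.03 + 0.2600×14.78 + 0.1489×28.76 + 0.1472×58.73 = 18.7890 per 10,000.
Ratio = 32.5985 ÷ 18.7890 = 1.73498.

1.735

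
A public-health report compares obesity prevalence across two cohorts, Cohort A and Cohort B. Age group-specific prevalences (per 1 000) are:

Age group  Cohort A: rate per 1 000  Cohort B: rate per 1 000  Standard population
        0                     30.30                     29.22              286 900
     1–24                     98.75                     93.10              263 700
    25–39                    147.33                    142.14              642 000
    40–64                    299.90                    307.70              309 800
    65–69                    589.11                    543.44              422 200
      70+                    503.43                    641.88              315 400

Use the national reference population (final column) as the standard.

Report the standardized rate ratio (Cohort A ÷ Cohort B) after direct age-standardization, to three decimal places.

Standard total = 2 240 000; weights = 0.1281, 0.1177, 0.2866, 0.1383, 0.1885, 0.1408.
Cohort A: 0.1281×30.30 + 0.1177×98.75 + 0.2866×147.33 + 0.1383×299.90 + 0.1885×589.11 + 0.1408×503.43 = 281.1305 per 1 000.
Cohort B: 0.1281×29.22 + 0.1177×93.10 + 0.2866×142.14 + 0.1383×307.70 + 0.1885×543.44 + 0.1408×641.88 = 290.8046 per 1 000.
Ratio = 281.1305 ÷ 290.8046 = 0.96673.

0.967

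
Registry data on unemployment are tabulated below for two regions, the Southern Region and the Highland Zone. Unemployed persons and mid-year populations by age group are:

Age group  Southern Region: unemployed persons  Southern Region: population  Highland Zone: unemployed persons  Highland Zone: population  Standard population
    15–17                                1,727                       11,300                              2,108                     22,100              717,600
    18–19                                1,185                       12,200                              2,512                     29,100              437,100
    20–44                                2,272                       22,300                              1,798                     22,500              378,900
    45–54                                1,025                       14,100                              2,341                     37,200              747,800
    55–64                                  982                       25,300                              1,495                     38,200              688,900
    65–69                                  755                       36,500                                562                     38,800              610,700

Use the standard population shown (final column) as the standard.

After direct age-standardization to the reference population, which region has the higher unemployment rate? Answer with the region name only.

Age-specific rates per 1,000 for the Southern Region: 152.832, 97.131, 101.883, 72.695, 38.814, 20.685.
For the Highland Zone: 95.385, 86.323, 79.911, 62.930, 39.136, 14.485.
Standard total = 3,581,000; weights = 0.2004, 0.1221, 0.1058, 0.2088, 0.1924, 0.1705.
The Southern Region: 0.2004×152.832 + 0.1221×97.131 + 0.1058×101.883 + 0.2088×72.695 + 0.1924×38.814 + 0.1705×20.685 = 79.4372 per 1,000.
The Highland Zone: 0.2004×95.385 + 0.1221×86.323 + 0.1058×79.911 + 0.2088×62.930 + 0.1924×39.136 + 0.1705×14.485 = 61.2465 per 1,000.

Southern Region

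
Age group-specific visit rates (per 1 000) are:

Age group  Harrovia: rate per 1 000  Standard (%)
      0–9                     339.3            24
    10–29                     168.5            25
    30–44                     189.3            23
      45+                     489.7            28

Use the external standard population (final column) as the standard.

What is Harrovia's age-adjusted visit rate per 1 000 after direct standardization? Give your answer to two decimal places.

Standard weights: 0.24, 0.25, 0.23, 0.28.
Standardized rate: 0.2400×339.3 + 0.2500×168.5 + 0.2300×189.3 + 0.2800×489.7 = 304.2120 per 1 000.

304.21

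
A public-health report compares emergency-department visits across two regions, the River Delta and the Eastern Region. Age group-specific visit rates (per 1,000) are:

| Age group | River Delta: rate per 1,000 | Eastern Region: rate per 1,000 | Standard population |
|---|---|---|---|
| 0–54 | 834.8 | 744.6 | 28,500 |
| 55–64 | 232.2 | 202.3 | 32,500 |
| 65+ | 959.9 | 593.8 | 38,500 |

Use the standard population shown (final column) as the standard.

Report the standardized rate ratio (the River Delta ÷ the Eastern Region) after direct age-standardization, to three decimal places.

1.348

Standard total = 99,500; weights = 0.2864, 0.3266, 0.3869.
The River Delta: 0.2864×834.8 + 0.3266×232.2 + 0.3869×959.9 = 686.3764 per 1,000.
The Eastern Region: 0.2864×744.6 + 0.3266×202.3 + 0.3869×593.8 = 509.1171 per 1,000.
Ratio = 686.3764 ÷ 509.1171 = 1.34817.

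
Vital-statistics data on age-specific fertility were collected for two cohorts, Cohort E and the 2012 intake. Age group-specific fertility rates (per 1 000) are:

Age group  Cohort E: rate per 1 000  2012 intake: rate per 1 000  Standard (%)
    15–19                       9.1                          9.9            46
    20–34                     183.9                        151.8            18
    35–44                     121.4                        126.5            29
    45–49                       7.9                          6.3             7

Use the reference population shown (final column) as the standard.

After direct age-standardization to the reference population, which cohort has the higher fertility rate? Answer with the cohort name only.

Standard weights: 0.46, 0.18, 0.29, 0.07.
Cohort E: 0.4600×9.1 + 0.1800×183.9 + 0.2900×121.4 + 0.0700×7.9 = 73.0470 per 1 000.
The 2012 intake: 0.4600×9.9 + 0.1800×151.8 + 0.2900×126.5 + 0.0700×6.3 = 69.0040 per 1 000.

Cohort E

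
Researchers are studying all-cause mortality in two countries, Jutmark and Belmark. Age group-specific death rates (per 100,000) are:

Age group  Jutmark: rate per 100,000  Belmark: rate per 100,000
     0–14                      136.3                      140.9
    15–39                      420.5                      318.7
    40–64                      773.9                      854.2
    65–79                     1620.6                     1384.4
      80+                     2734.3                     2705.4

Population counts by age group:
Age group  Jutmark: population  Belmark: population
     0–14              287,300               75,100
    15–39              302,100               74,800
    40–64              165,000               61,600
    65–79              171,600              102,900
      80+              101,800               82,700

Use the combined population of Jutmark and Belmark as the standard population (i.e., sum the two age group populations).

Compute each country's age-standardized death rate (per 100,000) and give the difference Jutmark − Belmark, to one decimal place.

Combined standard total = 1,424,900; weights = 0.2543, 0.2645, 0.1590, 0.1926, 0.1295.
Jutmark: 0.2543×136.3 + 0.2645×420.5 + 0.1590×773.9 + 0.1926×1620.6 + 0.1295×2734.3 = 935.2097 per 100,000.
Belmark: 0.2543×140.9 + 0.2645×318.7 + 0.1590×854.2 + 0.1926×1384.4 + 0.1295×2705.4 = 872.9778 per 100,000.
Difference = 935.2097 − 872.9778 = 62.2320.

62.2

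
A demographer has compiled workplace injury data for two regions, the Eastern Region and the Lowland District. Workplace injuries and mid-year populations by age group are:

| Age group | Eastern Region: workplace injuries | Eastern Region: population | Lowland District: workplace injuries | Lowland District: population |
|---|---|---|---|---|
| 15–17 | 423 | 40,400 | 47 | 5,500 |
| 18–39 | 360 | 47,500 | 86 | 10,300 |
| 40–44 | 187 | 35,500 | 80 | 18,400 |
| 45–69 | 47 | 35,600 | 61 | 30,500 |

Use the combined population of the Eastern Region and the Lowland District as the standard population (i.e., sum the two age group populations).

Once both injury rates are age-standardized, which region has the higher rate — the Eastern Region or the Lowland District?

Eastern Region

Age-specific rates per 10,000 for the Eastern Region: 104.70, 75.79, 52.68, 13.20.
For the Lowland District: 85.45, 83.50, 43.48, 20.00.
Combined standard total = 223,700; weights = 0.2052, 0.2584, 0.2409, 0.2955.
The Eastern Region: 0.2052×104.70 + 0.2584×75.79 + 0.2409×52.68 + 0.2955×13.20 = 57.6594 per 10,000.
The Lowland District: 0.2052×85.45 + 0.2584×83.50 + 0.2409×43.48 + 0.2955×20.00 = 55.4933 per 10,000.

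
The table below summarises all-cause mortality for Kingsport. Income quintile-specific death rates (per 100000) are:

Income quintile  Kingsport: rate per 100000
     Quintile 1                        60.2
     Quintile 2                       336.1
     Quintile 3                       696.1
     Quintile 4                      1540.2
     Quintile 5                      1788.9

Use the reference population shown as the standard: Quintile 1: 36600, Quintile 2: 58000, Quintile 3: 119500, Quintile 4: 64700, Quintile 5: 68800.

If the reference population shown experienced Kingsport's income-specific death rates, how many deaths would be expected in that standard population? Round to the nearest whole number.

3276

Expected deaths = Σ (standard pop × income-specific rate ÷ 100000)
= 36600×60.2/100000 + 58000×336.1/100000 + 119500×696.1/100000 + 64700×1540.2/100000 + 68800×1788.9/100000
= 22.03 + 194.94 + 831.84 + 996.51 + 1230.76 = 3276.08.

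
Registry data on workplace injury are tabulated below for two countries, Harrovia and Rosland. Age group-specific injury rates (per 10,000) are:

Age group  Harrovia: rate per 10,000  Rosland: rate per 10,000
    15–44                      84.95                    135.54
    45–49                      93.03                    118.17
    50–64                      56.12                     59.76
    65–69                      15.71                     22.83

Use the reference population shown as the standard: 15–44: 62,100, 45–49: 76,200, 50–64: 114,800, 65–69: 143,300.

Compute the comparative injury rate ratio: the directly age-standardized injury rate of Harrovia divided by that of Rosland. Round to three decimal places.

0.764

Standard total = 396,400; weights = 0.1567, 0.1922, 0.2896, 0.3615.
Harrovia: 0.1567×84.95 + 0.1922×93.03 + 0.2896×56.12 + 0.3615×15.71 = 53.1234 per 10,000.
Rosland: 0.1567×135.54 + 0.1922×118.17 + 0.2896×59.76 + 0.3615×22.83 = 69.5095 per 10,000.
Ratio = 53.1234 ÷ 69.5095 = 0.76426.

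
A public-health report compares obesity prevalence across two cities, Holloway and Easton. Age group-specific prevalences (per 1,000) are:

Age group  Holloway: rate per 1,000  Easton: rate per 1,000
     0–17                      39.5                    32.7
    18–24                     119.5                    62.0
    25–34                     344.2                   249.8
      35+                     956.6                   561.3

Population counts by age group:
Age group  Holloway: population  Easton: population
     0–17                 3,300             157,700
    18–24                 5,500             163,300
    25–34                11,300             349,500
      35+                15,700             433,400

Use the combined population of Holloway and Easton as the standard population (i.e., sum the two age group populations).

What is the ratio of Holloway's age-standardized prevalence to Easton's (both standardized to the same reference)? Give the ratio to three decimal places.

1.621

Combined standard total = 1,139,700; weights = 0.1413, 0.1481, 0.3166, 0.3941.
Holloway: 0.1413×39.5 + 0.1481×119.5 + 0.3166×344.2 + 0.3941×956.6 = 509.1932 per 1,000.
Easton: 0.1413×32.7 + 0.1481×62.0 + 0.3166×249.8 + 0.3941×561.3 = 314.0633 per 1,000.
Ratio = 509.1932 ÷ 314.0633 = 1.62131.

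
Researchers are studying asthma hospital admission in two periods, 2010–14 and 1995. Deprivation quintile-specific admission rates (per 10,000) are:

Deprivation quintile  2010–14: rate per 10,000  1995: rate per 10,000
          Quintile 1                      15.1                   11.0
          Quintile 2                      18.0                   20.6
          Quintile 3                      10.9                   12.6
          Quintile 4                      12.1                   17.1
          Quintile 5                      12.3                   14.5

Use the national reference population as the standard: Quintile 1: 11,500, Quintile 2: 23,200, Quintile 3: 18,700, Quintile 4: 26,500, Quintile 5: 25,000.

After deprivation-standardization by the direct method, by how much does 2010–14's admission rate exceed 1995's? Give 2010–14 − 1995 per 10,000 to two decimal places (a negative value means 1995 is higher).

-2.22

Standard total = 104,900; weights = 0.1096, 0.2212, 0.1783, 0.2526, 0.2383.
2010–14: 0.1096×15.1 + 0.2212×18.0 + 0.1783×10.9 + 0.2526×12.1 + 0.2383×12.3 = 13.5675 per 10,000.
1995: 0.1096×11.0 + 0.2212×20.6 + 0.1783×12.6 + 0.2526×17.1 + 0.2383×14.5 = 15.7835 per 10,000.
Difference = 13.5675 − 15.7835 = -2.2160.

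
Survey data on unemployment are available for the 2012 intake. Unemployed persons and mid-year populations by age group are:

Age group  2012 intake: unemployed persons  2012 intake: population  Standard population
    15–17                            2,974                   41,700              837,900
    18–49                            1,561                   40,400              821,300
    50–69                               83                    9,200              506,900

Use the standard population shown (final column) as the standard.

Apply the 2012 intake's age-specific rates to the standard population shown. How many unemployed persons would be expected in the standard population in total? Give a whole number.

Age-specific rates per 1,000 for the 2012 intake: 71.319, 38.639, 9.022.
Expected unemployed persons = Σ (standard pop × age-specific rate ÷ 1,000)
= 837,900×71.319/1,000 + 821,300×38.639/1,000 + 506,900×9.022/1,000
= 59758.14 + 31733.89 + 4573.12 = 96065.16.

96065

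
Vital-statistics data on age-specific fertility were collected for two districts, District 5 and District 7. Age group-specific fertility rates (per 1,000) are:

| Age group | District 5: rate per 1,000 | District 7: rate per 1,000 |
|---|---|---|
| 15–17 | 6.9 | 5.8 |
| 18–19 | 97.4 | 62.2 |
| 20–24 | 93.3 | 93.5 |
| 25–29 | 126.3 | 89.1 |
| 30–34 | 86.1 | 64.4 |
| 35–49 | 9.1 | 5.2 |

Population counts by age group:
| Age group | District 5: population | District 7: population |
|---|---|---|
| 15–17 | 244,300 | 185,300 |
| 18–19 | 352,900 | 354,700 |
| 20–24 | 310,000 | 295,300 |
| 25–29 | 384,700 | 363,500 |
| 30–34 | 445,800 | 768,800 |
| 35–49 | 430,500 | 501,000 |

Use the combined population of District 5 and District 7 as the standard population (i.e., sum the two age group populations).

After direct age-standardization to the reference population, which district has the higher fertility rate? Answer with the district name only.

Combined standard total = 4,636,800; weights = 0.0927, 0.1526, 0.1305, 0.1614, 0.2619, 0.2009.
District 5: 0.0927×6.9 + 0.1526×97.4 + 0.1305×93.3 + 0.1614×126.3 + 0.2619×86.1 + 0.2009×9.1 = 72.4444 per 1,000.
District 7: 0.0927×5.8 + 0.1526×62.2 + 0.1305×93.5 + 0.1614×89.1 + 0.2619×64.4 + 0.2009×5.2 = 54.5265 per 1,000.

District 5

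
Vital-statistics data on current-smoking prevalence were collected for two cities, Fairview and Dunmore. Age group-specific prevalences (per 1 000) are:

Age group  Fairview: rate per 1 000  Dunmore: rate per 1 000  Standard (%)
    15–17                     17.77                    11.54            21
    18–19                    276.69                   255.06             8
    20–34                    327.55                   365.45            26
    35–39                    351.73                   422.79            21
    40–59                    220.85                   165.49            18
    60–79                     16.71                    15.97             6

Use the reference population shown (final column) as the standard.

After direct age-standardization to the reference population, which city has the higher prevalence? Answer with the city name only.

Standard weights: 0.21, 0.08, 0.26, 0.21, 0.18, 0.06.
Fairview: 0.2100×17.77 + 0.0800×276.69 + 0.2600×327.55 + 0.2100×351.73 + 0.1800×220.85 + 0.0600×16.71 = 225.6488 per 1 000.
Dunmore: 0.2100×11.54 + 0.0800×255.06 + 0.2600×365.45 + 0.2100×422.79 + 0.1800×165.49 + 0.0600×15.97 = 237.3775 per 1 000.

Dunmore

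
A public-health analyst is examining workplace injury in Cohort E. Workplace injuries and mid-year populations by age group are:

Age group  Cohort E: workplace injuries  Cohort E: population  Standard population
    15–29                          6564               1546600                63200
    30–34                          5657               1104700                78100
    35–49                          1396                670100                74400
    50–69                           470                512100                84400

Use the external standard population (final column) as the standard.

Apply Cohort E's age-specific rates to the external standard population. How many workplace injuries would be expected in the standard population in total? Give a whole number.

Age-specific rates per 10000 for Cohort E: 42.44, 51.21, 20.83, 9.18.
Expected workplace injuries = Σ (standard pop × age-specific rate ÷ 10000)
= 63200×42.44/10000 + 78100×51.21/10000 + 74400×20.83/10000 + 84400×9.18/10000
= 268.23 + 399.94 + 155.00 + 77.46 = 900.63.

901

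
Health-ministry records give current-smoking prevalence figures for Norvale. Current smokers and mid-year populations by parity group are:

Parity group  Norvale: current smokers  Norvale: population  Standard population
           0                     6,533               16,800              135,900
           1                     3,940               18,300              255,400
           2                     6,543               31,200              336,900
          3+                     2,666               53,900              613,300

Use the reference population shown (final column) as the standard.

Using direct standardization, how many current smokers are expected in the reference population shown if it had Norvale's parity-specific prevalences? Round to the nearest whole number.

Parity-specific rates per 1,000 for Norvale: 388.869, 215.301, 209.712, 49.462.
Expected current smokers = Σ (standard pop × parity-specific rate ÷ 1,000)
= 135,900×388.869/1,000 + 255,400×215.301/1,000 + 336,900×209.712/1,000 + 613,300×49.462/1,000
= 52847.30 + 54987.76 + 70651.82 + 30335.02 = 208821.90.

208822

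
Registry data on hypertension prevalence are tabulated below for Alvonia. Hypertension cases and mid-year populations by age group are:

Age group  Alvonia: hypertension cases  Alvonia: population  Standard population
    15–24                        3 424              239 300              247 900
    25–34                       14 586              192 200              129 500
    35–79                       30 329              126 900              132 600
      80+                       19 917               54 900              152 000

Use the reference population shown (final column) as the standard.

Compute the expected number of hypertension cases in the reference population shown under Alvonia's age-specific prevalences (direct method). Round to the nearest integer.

100210

Age-specific rates per 1 000 for Alvonia: 14.308, 75.890, 238.999, 362.787.
Expected hypertension cases = Σ (standard pop × age-specific rate ÷ 1 000)
= 247 900×14.308/1 000 + 129 500×75.890/1 000 + 132 600×238.999/1 000 + 152 000×362.787/1 000
= 3547.05 + 9827.72 + 31691.30 + 55143.61 = 100209.67.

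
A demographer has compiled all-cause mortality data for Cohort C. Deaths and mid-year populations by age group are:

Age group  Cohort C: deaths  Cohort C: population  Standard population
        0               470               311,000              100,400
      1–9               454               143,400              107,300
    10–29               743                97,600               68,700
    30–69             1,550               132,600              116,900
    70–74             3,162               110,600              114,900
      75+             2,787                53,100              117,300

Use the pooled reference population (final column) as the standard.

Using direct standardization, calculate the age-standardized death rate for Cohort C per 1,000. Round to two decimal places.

Age-specific rates per 1,000 for Cohort C: 1.511, 3.166, 7.613, 11.689, 28.590, 52.486.
Standard total = 625,500; weights = 0.1605, 0.1715, 0.1098, 0.1869, 0.1837, 0.1875.
Standardized rate: 0.1605×1.511 + 0.1715×3.166 + 0.1098×7.613 + 0.1869×11.689 + 0.1837×28.590 + 0.1875×52.486 = 18.9008 per 1,000.

18.90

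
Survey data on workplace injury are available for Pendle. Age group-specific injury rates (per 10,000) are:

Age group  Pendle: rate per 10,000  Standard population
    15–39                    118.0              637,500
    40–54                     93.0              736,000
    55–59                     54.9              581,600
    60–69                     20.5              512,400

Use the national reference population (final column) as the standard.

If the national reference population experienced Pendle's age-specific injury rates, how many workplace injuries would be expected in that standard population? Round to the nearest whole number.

Expected workplace injuries = Σ (standard pop × age-specific rate ÷ 10,000)
= 637,500×118.0/10,000 + 736,000×93.0/10,000 + 581,600×54.9/10,000 + 512,400×20.5/10,000
= 7522.50 + 6844.80 + 3192.98 + 1050.42 = 18610.70.

18611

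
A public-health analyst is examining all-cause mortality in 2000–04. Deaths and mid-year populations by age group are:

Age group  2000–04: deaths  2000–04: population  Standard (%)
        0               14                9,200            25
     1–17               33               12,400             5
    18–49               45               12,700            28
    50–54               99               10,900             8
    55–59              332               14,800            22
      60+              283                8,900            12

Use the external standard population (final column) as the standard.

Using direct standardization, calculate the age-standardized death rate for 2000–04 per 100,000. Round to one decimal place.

1098.3

Age-specific rates per 100,000 for 2000–04: 152.17, 266.13, 354.33, 908.26, 2243.24, 3179.78.
Standard weights: 0.25, 0.05, 0.28, 0.08, 0.22, 0.12.
Standardized rate: 0.2500×152.17 + 0.0500×266.13 + 0.2800×354.33 + 0.0800×908.26 + 0.2200×2243.24 + 0.1200×3179.78 = 1098.3096 per 100,000.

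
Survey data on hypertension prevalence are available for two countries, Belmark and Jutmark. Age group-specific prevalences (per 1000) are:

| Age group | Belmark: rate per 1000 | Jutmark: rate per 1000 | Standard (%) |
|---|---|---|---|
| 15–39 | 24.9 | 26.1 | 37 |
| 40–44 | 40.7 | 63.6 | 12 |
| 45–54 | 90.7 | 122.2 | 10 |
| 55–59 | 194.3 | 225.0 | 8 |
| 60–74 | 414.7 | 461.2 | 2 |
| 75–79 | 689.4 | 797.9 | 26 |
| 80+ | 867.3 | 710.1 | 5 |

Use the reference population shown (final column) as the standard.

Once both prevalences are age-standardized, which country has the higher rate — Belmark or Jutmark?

Jutmark

Standard weights: 0.37, 0.12, 0.10, 0.08, 0.02, 0.26, 0.05.
Belmark: 0.3700×24.9 + 0.1200×40.7 + 0.1000×90.7 + 0.0800×194.3 + 0.0200×414.7 + 0.2600×689.4 + 0.0500×867.3 = 269.6140 per 1000.
Jutmark: 0.3700×26.1 + 0.1200×63.6 + 0.1000×122.2 + 0.0800×225.0 + 0.0200×461.2 + 0.2600×797.9 + 0.0500×710.1 = 299.6920 per 1000.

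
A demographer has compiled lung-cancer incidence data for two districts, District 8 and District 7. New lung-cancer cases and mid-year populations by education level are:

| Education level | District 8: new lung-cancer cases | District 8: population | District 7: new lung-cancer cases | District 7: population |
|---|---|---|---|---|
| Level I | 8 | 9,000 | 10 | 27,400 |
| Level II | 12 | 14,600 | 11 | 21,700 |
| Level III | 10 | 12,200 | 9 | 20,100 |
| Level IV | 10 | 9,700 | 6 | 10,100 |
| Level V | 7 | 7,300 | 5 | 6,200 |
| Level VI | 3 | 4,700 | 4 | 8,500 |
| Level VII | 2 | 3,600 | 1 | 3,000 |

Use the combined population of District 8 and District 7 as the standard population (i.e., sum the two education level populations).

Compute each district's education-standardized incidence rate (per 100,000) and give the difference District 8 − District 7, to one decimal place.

36.0

Education-specific rates per 100,000 for District 8: 88.89, 82.19, 81.97, 103.09, 95.89, 63.83, 55.56.
For District 7: 36.50, 50.69, 44.78, 59.41, 80.65, 47.06, 33.33.
Combined standard total = 158,100; weights = 0.2302, 0.2296, 0.2043, 0.1252, 0.0854, 0.0835, 0.0417.
District 8: 0.2302×88.89 + 0.2296×82.19 + 0.2043×81.97 + 0.1252×103.09 + 0.0854×95.89 + 0.0835×63.83 + 0.0417×55.56 = 84.8301 per 100,000.
District 7: 0.2302×36.50 + 0.2296×50.69 + 0.2043×44.78 + 0.1252×59.41 + 0.0854×80.65 + 0.0835×47.06 + 0.0417×33.33 = 48.8359 per 100,000.
Difference = 84.8301 − 48.8359 = 35.9942.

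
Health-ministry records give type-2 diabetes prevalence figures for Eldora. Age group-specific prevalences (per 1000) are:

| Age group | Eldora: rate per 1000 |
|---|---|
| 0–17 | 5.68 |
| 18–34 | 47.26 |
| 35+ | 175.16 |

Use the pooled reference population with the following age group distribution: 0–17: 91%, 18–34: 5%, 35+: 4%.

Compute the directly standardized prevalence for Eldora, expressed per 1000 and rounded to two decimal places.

14.54

Standard weights: 0.91, 0.05, 0.04.
Standardized rate: 0.9100×5.68 + 0.0500×47.26 + 0.0400×175.16 = 14.5382 per 1000.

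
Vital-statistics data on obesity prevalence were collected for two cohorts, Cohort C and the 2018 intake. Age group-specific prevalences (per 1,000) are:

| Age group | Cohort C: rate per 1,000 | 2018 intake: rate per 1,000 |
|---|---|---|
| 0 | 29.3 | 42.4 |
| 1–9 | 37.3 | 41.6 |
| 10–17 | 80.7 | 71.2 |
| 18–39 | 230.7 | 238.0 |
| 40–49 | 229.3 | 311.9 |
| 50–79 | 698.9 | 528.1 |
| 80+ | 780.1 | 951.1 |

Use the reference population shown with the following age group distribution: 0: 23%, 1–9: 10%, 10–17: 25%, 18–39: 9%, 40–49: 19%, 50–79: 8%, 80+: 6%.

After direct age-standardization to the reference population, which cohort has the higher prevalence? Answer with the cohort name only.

Standard weights: 0.23, 0.10, 0.25, 0.09, 0.19, 0.08, 0.06.
Cohort C: 0.2300×29.3 + 0.1000×37.3 + 0.2500×80.7 + 0.0900×230.7 + 0.1900×229.3 + 0.0800×698.9 + 0.0600×780.1 = 197.6920 per 1,000.
The 2018 intake: 0.2300×42.4 + 0.1000×41.6 + 0.2500×71.2 + 0.0900×238.0 + 0.1900×311.9 + 0.0800×528.1 + 0.0600×951.1 = 211.7070 per 1,000.

2018 intake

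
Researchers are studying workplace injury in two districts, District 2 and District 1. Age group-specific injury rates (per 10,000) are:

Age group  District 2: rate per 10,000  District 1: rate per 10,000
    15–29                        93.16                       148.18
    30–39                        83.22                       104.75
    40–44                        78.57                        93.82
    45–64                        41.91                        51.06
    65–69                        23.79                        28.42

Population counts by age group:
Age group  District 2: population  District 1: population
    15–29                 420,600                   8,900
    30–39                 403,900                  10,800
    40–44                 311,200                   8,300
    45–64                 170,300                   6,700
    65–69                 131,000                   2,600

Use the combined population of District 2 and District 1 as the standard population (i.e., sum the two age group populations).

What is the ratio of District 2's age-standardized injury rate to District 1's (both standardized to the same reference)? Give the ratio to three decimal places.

0.735

Combined standard total = 1,474,300; weights = 0.2913, 0.2813, 0.2167, 0.1201, 0.0906.
District 2: 0.2913×93.16 + 0.2813×83.22 + 0.2167×78.57 + 0.1201×41.91 + 0.0906×23.79 = 74.7630 per 10,000.
District 1: 0.2913×148.18 + 0.2813×104.75 + 0.2167×93.82 + 0.1201×51.06 + 0.0906×28.42 = 101.6707 per 10,000.
Ratio = 74.7630 ÷ 101.6707 = 0.73534.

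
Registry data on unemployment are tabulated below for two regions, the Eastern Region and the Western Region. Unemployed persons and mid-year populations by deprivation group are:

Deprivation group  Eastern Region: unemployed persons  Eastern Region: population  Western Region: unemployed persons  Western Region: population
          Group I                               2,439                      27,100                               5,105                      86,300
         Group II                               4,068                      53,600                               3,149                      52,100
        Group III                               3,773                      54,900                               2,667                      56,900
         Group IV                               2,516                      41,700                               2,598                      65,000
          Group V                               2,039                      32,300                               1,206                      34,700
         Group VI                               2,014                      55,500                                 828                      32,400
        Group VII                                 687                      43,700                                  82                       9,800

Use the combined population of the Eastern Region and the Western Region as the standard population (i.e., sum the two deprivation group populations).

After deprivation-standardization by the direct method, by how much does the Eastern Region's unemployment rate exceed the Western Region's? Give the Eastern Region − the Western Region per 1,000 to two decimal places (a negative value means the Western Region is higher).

20.10

Deprivation-specific rates per 1,000 for the Eastern Region: 90.000, 75.896, 68.725, 60.336, 63.127, 36.288, 15.721.
For the Western Region: 59.154, 60.441, 46.872, 39.969, 34.755, 25.556, 8.367.
Combined standard total = 646,000; weights = 0.1755, 0.1636, 0.1731, 0.1652, 0.1037, 0.1361, 0.0828.
The Eastern Region: 0.1755×90.000 + 0.1636×75.896 + 0.1731×68.725 + 0.1652×60.336 + 0.1037×63.127 + 0.1361×36.288 + 0.0828×15.721 = 62.8634 per 1,000.
The Western Region: 0.1755×59.154 + 0.1636×60.441 + 0.1731×46.872 + 0.1652×39.969 + 0.1037×34.755 + 0.1361×25.556 + 0.0828×8.367 = 42.7621 per 1,000.
Difference = 62.8634 − 42.7621 = 20.1013.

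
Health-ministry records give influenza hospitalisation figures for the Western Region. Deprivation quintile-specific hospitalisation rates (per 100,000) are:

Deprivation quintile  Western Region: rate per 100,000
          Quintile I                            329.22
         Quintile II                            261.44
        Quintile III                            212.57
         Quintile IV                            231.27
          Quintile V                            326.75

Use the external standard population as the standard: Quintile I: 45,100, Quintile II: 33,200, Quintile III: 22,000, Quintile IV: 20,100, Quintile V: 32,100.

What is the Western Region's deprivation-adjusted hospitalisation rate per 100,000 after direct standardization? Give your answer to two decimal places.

284.21

Standard total = 152,500; weights = 0.2957, 0.2177, 0.1443, 0.1318, 0.2105.
Standardized rate: 0.2957×329.22 + 0.2177×261.44 + 0.1443×212.57 + 0.1318×231.27 + 0.2105×326.75 = 284.2057 per 100,000.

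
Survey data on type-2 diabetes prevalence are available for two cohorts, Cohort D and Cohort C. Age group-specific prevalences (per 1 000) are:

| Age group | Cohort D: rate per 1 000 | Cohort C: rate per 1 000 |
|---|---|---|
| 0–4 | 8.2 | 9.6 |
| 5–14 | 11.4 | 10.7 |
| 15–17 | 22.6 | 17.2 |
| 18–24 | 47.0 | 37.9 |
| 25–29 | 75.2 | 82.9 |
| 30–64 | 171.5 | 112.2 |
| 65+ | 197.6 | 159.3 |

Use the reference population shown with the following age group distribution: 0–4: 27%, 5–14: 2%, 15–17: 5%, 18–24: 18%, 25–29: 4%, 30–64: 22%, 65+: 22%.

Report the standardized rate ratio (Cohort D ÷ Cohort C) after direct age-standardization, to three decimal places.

Standard weights: 0.27, 0.02, 0.05, 0.18, 0.04, 0.22, 0.22.
Cohort D: 0.2700×8.2 + 0.0200×11.4 + 0.0500×22.6 + 0.1800×47.0 + 0.0400×75.2 + 0.2200×171.5 + 0.2200×197.6 = 96.2420 per 1 000.
Cohort C: 0.2700×9.6 + 0.0200×10.7 + 0.0500×17.2 + 0.1800×37.9 + 0.0400×82.9 + 0.2200×112.2 + 0.2200×159.3 = 73.5340 per 1 000.
Ratio = 96.2420 ÷ 73.5340 = 1.30881.

1.309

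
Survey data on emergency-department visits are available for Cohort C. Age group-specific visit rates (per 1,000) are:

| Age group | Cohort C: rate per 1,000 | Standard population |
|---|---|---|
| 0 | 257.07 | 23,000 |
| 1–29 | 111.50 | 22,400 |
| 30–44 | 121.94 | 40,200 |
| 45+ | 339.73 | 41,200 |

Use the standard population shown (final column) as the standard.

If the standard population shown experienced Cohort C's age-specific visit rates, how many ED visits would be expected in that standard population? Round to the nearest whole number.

27309

Expected ED visits = Σ (standard pop × age-specific rate ÷ 1,000)
= 23,000×257.07/1,000 + 22,400×111.50/1,000 + 40,200×121.94/1,000 + 41,200×339.73/1,000
= 5912.61 + 2497.60 + 4901.99 + 13996.88 = 27309.07.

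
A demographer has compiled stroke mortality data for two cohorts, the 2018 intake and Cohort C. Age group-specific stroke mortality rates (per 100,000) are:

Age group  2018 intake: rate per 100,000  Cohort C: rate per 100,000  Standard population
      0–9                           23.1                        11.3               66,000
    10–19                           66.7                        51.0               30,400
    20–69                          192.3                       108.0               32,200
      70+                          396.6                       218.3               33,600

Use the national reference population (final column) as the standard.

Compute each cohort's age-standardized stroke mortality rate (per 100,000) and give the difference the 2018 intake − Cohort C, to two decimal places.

61.41

Standard total = 162,200; weights = 0.4069, 0.1874, 0.1985, 0.2072.
The 2018 intake: 0.4069×23.1 + 0.1874×66.7 + 0.1985×192.3 + 0.2072×396.6 = 142.2324 per 100,000.
Cohort C: 0.4069×11.3 + 0.1874×51.0 + 0.1985×108.0 + 0.2072×218.3 = 80.8180 per 100,000.
Difference = 142.2324 − 80.8180 = 61.4144.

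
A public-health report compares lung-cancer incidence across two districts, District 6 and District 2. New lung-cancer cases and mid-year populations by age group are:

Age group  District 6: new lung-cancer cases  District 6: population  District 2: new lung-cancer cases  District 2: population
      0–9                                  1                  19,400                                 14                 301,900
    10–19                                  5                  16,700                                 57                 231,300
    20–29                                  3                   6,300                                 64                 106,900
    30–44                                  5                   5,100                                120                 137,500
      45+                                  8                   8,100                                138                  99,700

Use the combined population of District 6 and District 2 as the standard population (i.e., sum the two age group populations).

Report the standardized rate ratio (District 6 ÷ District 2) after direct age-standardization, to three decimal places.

0.937

Age-specific rates per 100,000 for District 6: 5.15, 29.94, 47.62, 98.04, 98.77.
For District 2: 4.64, 24.64, 59.87, 87.27, 138.42.
Combined standard total = 932,900; weights = 0.3444, 0.2658, 0.1213, 0.1529, 0.1156.
District 6: 0.3444×5.15 + 0.2658×29.94 + 0.1213×47.62 + 0.1529×98.04 + 0.1156×98.77 = 41.9114 per 100,000.
District 2: 0.3444×4.64 + 0.2658×24.64 + 0.1213×59.87 + 0.1529×87.27 + 0.1156×138.42 = 44.7475 per 100,000.
Ratio = 41.9114 ÷ 44.7475 = 0.93662.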